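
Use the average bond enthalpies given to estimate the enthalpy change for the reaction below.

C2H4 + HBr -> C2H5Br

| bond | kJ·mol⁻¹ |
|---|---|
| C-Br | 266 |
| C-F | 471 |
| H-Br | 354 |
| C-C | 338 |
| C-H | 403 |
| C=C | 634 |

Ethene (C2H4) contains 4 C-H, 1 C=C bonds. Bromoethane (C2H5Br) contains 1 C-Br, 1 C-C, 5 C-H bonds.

ΔH ≈ −19 kJ

Bonds broken (reactants):
  C-H: 4 × 403 = 1612
  C=C: 1 × 634 = 634
  H-Br: 1 × 354 = 354
  Σ(broken) = 2600 kJ
Bonds formed (products):
  C-Br: 1 × 266 = 266
  C-C: 1 × 338 = 338
  C-H: 5 × 403 = 2015
  Σ(formed) = 2619 kJ
ΔH = Σ(broken) − Σ(formed) = 2600 − 2619 = −19 kJ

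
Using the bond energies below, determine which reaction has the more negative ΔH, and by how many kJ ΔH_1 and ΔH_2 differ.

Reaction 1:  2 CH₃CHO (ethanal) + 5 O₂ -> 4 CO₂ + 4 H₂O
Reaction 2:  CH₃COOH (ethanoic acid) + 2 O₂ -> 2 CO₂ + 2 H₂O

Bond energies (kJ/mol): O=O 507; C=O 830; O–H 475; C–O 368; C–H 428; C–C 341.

Reaction 1:
  Bonds broken (reactants):
    C–C: 2 × 341 = 682
    C–H: 8 × 428 = 3424
    C=O: 2 × 830 = 1660
    O=O: 5 × 507 = 2535
    Σ(broken) = 8301 kJ
  Bonds formed (products):
    C=O: 8 × 830 = 6640
    O–H: 8 × 475 = 3800
    Σ(formed) = 10440 kJ
  ΔH_1 = 8301 − 10440 = −2139 kJ
Reaction 2:
  Bonds broken (reactants):
    C–C: 1 × 341 = 341
    C–H: 3 × 428 = 1284
    C–O: 1 × 368 = 368
    C=O: 1 × 830 = 830
    O–H: 1 × 475 = 475
    O=O: 2 × 507 = 1014
    Σ(broken) = 4312 kJ
  Bonds formed (products):
    C=O: 4 × 830 = 3320
    O–H: 4 × 475 = 1900
    Σ(formed) = 5220 kJ
  ΔH_2 = 4312 − 5220 = −908 kJ
ΔH_1 − ΔH_2 = −1231 kJ, so reaction 1 has the more negative ΔH; |ΔH_1 − ΔH_2| = 1231 kJ.

Reaction 1, by 1231 kJ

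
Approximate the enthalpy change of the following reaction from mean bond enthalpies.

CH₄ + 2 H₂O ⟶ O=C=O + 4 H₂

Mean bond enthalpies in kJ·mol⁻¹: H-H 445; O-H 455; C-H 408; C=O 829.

Bonds broken (reactants):
  C-H: 4 × 408 = 1632
  O-H: 4 × 455 = 1820
  Σ(broken) = 3452 kJ
Bonds formed (products):
  C=O: 2 × 829 = 1658
  H-H: 4 × 445 = 1780
  Σ(formed) = 3438 kJ
ΔH = Σ(broken) − Σ(formed) = 3452 − 3438 = +14 kJ

ΔH ≈ +14 kJ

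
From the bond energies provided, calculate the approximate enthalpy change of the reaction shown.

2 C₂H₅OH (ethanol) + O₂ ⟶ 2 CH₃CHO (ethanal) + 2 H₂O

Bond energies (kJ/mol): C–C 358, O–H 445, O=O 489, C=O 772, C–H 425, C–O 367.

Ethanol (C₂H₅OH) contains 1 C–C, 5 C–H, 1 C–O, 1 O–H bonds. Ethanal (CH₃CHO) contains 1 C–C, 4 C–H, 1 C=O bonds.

ΔH ≈ −361 kJ

Bonds broken (reactants):
  C–C: 2 × 358 = 716
  C–H: 10 × 425 = 4250
  C–O: 2 × 367 = 734
  O–H: 2 × 445 = 890
  O=O: 1 × 489 = 489
  Σ(broken) = 7079 kJ
Bonds formed (products):
  C–C: 2 × 358 = 716
  C–H: 8 × 425 = 3400
  C=O: 2 × 772 = 1544
  O–H: 4 × 445 = 1780
  Σ(formed) = 7440 kJ
ΔH = Σ(broken) − Σ(formed) = 7079 − 7440 = −361 kJ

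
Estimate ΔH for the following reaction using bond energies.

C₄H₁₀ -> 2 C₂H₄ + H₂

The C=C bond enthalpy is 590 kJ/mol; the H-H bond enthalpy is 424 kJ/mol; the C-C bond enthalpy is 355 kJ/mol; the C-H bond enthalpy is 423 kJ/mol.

ΔH ≈ +307 kJ

Bonds broken (reactants):
  C-C: 3 × 355 = 1065
  C-H: 10 × 423 = 4230
  Σ(broken) = 5295 kJ
Bonds formed (products):
  C-H: 8 × 423 = 3384
  C=C: 2 × 590 = 1180
  H-H: 1 × 424 = 424
  Σ(formed) = 4988 kJ
ΔH = Σ(broken) − Σ(formed) = 5295 − 4988 = +307 kJ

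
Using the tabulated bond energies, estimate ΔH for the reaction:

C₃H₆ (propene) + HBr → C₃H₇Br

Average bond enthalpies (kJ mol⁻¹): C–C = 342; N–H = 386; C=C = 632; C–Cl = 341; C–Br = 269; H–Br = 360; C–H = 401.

ΔH ≈ −20 kJ

Bonds broken (reactants):
  C–C: 1 × 342 = 342
  C–H: 6 × 401 = 2406
  C=C: 1 × 632 = 632
  H–Br: 1 × 360 = 360
  Σ(broken) = 3740 kJ
Bonds formed (products):
  C–Br: 1 × 269 = 269
  C–C: 2 × 342 = 684
  C–H: 7 × 401 = 2807
  Σ(formed) = 3760 kJ
ΔH = Σ(broken) − Σ(formed) = 3740 − 3760 = −20 kJ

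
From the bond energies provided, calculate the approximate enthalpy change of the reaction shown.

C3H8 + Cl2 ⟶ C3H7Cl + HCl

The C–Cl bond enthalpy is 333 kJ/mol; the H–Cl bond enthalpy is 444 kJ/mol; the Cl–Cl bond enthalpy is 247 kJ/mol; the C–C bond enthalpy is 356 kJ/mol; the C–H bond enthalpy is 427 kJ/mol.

ΔH ≈ −103 kJ

Bonds broken (reactants):
  C–C: 2 × 356 = 712
  C–H: 8 × 427 = 3416
  Cl–Cl: 1 × 247 = 247
  Σ(broken) = 4375 kJ
Bonds formed (products):
  C–C: 2 × 356 = 712
  C–Cl: 1 × 333 = 333
  C–H: 7 × 427 = 2989
  H–Cl: 1 × 444 = 444
  Σ(formed) = 4478 kJ
ΔH = Σ(broken) − Σ(formed) = 4375 − 4478 = −103 kJ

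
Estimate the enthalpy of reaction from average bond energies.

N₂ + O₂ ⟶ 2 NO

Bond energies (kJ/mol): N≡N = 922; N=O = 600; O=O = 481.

ΔH ≈ +203 kJ

Bonds broken (reactants):
  N≡N: 1 × 922 = 922
  O=O: 1 × 481 = 481
  Σ(broken) = 1403 kJ
Bonds formed (products):
  N=O: 2 × 600 = 1200
  Σ(formed) = 1200 kJ
ΔH = Σ(broken) − Σ(formed) = 1403 − 1200 = +203 kJ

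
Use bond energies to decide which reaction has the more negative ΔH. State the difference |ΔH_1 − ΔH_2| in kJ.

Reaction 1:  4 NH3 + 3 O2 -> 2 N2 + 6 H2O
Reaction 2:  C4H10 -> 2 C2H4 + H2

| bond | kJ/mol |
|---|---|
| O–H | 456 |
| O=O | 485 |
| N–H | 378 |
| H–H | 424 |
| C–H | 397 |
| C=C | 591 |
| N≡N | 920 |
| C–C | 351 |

Reaction 1, by 1562 kJ

Reaction 1:
  Bonds broken (reactants):
    N–H: 12 × 378 = 4536
    O=O: 3 × 485 = 1455
    Σ(broken) = 5991 kJ
  Bonds formed (products):
    N≡N: 2 × 920 = 1840
    O–H: 12 × 456 = 5472
    Σ(formed) = 7312 kJ
  ΔH_1 = 5991 − 7312 = −1321 kJ
Reaction 2:
  Bonds broken (reactants):
    C–C: 3 × 351 = 1053
    C–H: 10 × 397 = 3970
    Σ(broken) = 5023 kJ
  Bonds formed (products):
    C–H: 8 × 397 = 3176
    C=C: 2 × 591 = 1182
    H–H: 1 × 424 = 424
    Σ(formed) = 4782 kJ
  ΔH_2 = 5023 − 4782 = +241 kJ
ΔH_1 − ΔH_2 = −1562 kJ, so reaction 1 has the more negative ΔH; |ΔH_1 − ΔH_2| = 1562 kJ.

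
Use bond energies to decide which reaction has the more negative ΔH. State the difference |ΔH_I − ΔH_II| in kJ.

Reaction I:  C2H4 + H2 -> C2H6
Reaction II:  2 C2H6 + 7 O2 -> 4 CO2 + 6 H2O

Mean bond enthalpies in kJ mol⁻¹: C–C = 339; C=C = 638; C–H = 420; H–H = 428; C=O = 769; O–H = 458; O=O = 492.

Reaction I:
  Bonds broken (reactants):
    C–H: 4 × 420 = 1680
    C=C: 1 × 638 = 638
    H–H: 1 × 428 = 428
    Σ(broken) = 2746 kJ
  Bonds formed (products):
    C–C: 1 × 339 = 339
    C–H: 6 × 420 = 2520
    Σ(formed) = 2859 kJ
  ΔH_I = 2746 − 2859 = −113 kJ
Reaction II:
  Bonds broken (reactants):
    C–C: 2 × 339 = 678
    C–H: 12 × 420 = 5040
    O=O: 7 × 492 = 3444
    Σ(broken) = 9162 kJ
  Bonds formed (products):
    C=O: 8 × 769 = 6152
    O–H: 12 × 458 = 5496
    Σ(formed) = 11648 kJ
  ΔH_II = 9162 − 11648 = −2486 kJ
ΔH_I − ΔH_II = +2373 kJ, so reaction II has the more negative ΔH; |ΔH_I − ΔH_II| = 2373 kJ.

Reaction II, by 2373 kJ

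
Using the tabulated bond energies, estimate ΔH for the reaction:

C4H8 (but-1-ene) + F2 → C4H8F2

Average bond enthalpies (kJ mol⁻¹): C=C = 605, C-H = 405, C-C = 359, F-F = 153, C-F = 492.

Bonds broken (reactants):
  C-C: 2 × 359 = 718
  C-H: 8 × 405 = 3240
  C=C: 1 × 605 = 605
  F-F: 1 × 153 = 153
  Σ(broken) = 4716 kJ
Bonds formed (products):
  C-C: 3 × 359 = 1077
  C-F: 2 × 492 = 984
  C-H: 8 × 405 = 3240
  Σ(formed) = 5301 kJ
ΔH = Σ(broken) − Σ(formed) = 4716 − 5301 = −585 kJ

ΔH ≈ −585 kJ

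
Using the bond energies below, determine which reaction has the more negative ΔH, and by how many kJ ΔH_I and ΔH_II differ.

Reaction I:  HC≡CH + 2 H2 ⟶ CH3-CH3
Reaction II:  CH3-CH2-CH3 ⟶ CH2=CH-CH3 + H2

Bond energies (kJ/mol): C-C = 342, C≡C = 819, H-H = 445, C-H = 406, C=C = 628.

Reaction I, by 338 kJ

Reaction I:
  Bonds broken (reactants):
    C≡C: 1 × 819 = 819
    C-H: 2 × 406 = 812
    H-H: 2 × 445 = 890
    Σ(broken) = 2521 kJ
  Bonds formed (products):
    C-C: 1 × 342 = 342
    C-H: 6 × 406 = 2436
    Σ(formed) = 2778 kJ
  ΔH_I = 2521 − 2778 = −257 kJ
Reaction II:
  Bonds broken (reactants):
    C-C: 2 × 342 = 684
    C-H: 8 × 406 = 3248
    Σ(broken) = 3932 kJ
  Bonds formed (products):
    C-C: 1 × 342 = 342
    C-H: 6 × 406 = 2436
    C=C: 1 × 628 = 628
    H-H: 1 × 445 = 445
    Σ(formed) = 3851 kJ
  ΔH_II = 3932 − 3851 = +81 kJ
ΔH_I − ΔH_II = −338 kJ, so reaction I has the more negative ΔH; |ΔH_I − ΔH_II| = 338 kJ.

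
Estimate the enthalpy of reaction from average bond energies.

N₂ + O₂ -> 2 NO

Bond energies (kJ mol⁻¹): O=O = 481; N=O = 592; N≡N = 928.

Bonds broken (reactants):
  N≡N: 1 × 928 = 928
  O=O: 1 × 481 = 481
  Σ(broken) = 1409 kJ
Bonds formed (products):
  N=O: 2 × 592 = 1184
  Σ(formed) = 1184 kJ
ΔH = Σ(broken) − Σ(formed) = 1409 − 1184 = +225 kJ

ΔH ≈ +225 kJ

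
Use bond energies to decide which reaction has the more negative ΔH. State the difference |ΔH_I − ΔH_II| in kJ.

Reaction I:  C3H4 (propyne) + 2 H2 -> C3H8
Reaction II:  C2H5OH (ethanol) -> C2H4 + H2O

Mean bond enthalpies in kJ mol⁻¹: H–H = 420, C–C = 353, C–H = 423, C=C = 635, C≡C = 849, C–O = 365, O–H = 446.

Reaction I:
  Bonds broken (reactants):
    C≡C: 1 × 849 = 849
    C–C: 1 × 353 = 353
    C–H: 4 × 423 = 1692
    H–H: 2 × 420 = 840
    Σ(broken) = 3734 kJ
  Bonds formed (products):
    C–C: 2 × 353 = 706
    C–H: 8 × 423 = 3384
    Σ(formed) = 4090 kJ
  ΔH_I = 3734 − 4090 = −356 kJ
Reaction II:
  Bonds broken (reactants):
    C–C: 1 × 353 = 353
    C–H: 5 × 423 = 2115
    C–O: 1 × 365 = 365
    O–H: 1 × 446 = 446
    Σ(broken) = 3279 kJ
  Bonds formed (products):
    C–H: 4 × 423 = 1692
    C=C: 1 × 635 = 635
    O–H: 2 × 446 = 892
    Σ(formed) = 3219 kJ
  ΔH_II = 3279 − 3219 = +60 kJ
ΔH_I − ΔH_II = −416 kJ, so reaction I has the more negative ΔH; |ΔH_I − ΔH_II| = 416 kJ.

Reaction I, by 416 kJ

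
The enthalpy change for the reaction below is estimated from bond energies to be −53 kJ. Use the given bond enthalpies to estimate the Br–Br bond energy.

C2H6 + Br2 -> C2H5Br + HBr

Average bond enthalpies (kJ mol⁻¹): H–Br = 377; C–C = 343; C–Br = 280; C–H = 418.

D(Br–Br) ≈ 186 kJ/mol

Let D be the Br–Br bond energy.
Σ(broken) = 1×D + 1×343 + 6×418 = 2851 + D
Σ(formed) = 1×280 + 1×343 + 5×418 + 1×377 = 3090
ΔH = Σ(broken) − Σ(formed) = (2851 + D) − (3090) = −239 + D
Setting this equal to −53 kJ gives D = 186 kJ/mol.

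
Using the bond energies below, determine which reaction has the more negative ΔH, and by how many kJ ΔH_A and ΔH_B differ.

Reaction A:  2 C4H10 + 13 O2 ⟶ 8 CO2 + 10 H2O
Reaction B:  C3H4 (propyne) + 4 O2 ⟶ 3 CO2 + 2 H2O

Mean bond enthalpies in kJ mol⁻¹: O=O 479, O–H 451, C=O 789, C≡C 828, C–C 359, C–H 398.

Reaction A, by 3460 kJ

Reaction A:
  Bonds broken (reactants):
    C–C: 6 × 359 = 2154
    C–H: 20 × 398 = 7960
    O=O: 13 × 479 = 6227
    Σ(broken) = 16341 kJ
  Bonds formed (products):
    C=O: 16 × 789 = 12624
    O–H: 20 × 451 = 9020
    Σ(formed) = 21644 kJ
  ΔH_A = 16341 − 21644 = −5303 kJ
Reaction B:
  Bonds broken (reactants):
    C≡C: 1 × 828 = 828
    C–C: 1 × 359 = 359
    C–H: 4 × 398 = 1592
    O=O: 4 × 479 = 1916
    Σ(broken) = 4695 kJ
  Bonds formed (products):
    C=O: 6 × 789 = 4734
    O–H: 4 × 451 = 1804
    Σ(formed) = 6538 kJ
  ΔH_B = 4695 − 6538 = −1843 kJ
ΔH_A − ΔH_B = −3460 kJ, so reaction A has the more negative ΔH; |ΔH_A − ΔH_B| = 3460 kJ.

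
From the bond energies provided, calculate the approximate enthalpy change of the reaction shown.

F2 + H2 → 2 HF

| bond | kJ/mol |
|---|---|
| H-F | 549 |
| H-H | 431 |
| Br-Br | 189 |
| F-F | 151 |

ΔH ≈ −516 kJ

Bonds broken (reactants):
  F-F: 1 × 151 = 151
  H-H: 1 × 431 = 431
  Σ(broken) = 582 kJ
Bonds formed (products):
  H-F: 2 × 549 = 1098
  Σ(formed) = 1098 kJ
ΔH = Σ(broken) − Σ(formed) = 582 − 1098 = −516 kJ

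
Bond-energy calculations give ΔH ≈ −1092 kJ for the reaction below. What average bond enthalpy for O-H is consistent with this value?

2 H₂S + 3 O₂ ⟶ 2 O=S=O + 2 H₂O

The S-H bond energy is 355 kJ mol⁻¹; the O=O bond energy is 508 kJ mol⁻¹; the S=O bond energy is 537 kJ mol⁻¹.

D(O-H) ≈ 472 kJ/mol

Let D be the O-H bond energy.
Σ(broken) = 3×508 + 4×355 = 2944
Σ(formed) = 4×D + 4×537 = 2148 + 4D
ΔH = Σ(broken) − Σ(formed) = (2944) − (2148 + 4D) = +796 − 4D
Setting this equal to −1092 kJ gives 4D = 1888, so D = 472 kJ/mol.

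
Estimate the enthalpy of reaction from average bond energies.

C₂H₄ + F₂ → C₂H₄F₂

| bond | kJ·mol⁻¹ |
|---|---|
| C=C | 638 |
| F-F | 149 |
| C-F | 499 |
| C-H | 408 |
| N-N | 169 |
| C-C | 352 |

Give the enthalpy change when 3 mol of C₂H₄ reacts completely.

Bonds broken (reactants):
  C-H: 4 × 408 = 1632
  C=C: 1 × 638 = 638
  F-F: 1 × 149 = 149
  Σ(broken) = 2419 kJ
Bonds formed (products):
  C-C: 1 × 352 = 352
  C-F: 2 × 499 = 998
  C-H: 4 × 408 = 1632
  Σ(formed) = 2982 kJ
ΔH = Σ(broken) − Σ(formed) = 2419 − 2982 = −563 kJ
For 3× the reaction as written: 3 × (−563) = −1689 kJ

ΔH = −1689 kJ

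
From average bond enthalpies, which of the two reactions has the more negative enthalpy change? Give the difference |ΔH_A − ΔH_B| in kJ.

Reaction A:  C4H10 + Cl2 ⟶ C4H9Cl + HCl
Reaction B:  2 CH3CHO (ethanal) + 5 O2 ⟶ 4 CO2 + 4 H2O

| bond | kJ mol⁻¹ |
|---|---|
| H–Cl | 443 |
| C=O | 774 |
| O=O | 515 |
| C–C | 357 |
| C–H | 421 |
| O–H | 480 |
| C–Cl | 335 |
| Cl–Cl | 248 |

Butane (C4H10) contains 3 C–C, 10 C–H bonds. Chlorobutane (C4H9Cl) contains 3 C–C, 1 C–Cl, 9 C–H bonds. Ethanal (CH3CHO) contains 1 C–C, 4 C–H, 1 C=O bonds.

Reaction B, by 1718 kJ

Reaction A:
  Bonds broken (reactants):
    C–C: 3 × 357 = 1071
    C–H: 10 × 421 = 4210
    Cl–Cl: 1 × 248 = 248
    Σ(broken) = 5529 kJ
  Bonds formed (products):
    C–C: 3 × 357 = 1071
    C–Cl: 1 × 335 = 335
    C–H: 9 × 421 = 3789
    H–Cl: 1 × 443 = 443
    Σ(formed) = 5638 kJ
  ΔH_A = 5529 − 5638 = −109 kJ
Reaction B:
  Bonds broken (reactants):
    C–C: 2 × 357 = 714
    C–H: 8 × 421 = 3368
    C=O: 2 × 774 = 1548
    O=O: 5 × 515 = 2575
    Σ(broken) = 8205 kJ
  Bonds formed (products):
    C=O: 8 × 774 = 6192
    O–H: 8 × 480 = 3840
    Σ(formed) = 10032 kJ
  ΔH_B = 8205 − 10032 = −1827 kJ
ΔH_A − ΔH_B = +1718 kJ, so reaction B has the more negative ΔH; |ΔH_A − ΔH_B| = 1718 kJ.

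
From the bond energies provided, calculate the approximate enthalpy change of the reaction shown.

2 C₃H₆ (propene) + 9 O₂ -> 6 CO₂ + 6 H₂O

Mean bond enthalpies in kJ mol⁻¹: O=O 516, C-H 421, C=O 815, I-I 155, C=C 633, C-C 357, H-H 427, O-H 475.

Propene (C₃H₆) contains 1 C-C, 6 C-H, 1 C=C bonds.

Bonds broken (reactants):
  C-C: 2 × 357 = 714
  C-H: 12 × 421 = 5052
  C=C: 2 × 633 = 1266
  O=O: 9 × 516 = 4644
  Σ(broken) = 11676 kJ
Bonds formed (products):
  C=O: 12 × 815 = 9780
  O-H: 12 × 475 = 5700
  Σ(formed) = 15480 kJ
ΔH = Σ(broken) − Σ(formed) = 11676 − 15480 = −3804 kJ

ΔH ≈ −3804 kJ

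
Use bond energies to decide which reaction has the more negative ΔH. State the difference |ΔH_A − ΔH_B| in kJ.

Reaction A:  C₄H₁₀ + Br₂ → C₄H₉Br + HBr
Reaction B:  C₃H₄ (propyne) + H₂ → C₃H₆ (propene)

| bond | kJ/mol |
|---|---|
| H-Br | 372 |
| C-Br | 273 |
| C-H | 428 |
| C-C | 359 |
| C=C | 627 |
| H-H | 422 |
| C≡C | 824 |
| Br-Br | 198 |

Reaction B, by 218 kJ

Reaction A:
  Bonds broken (reactants):
    Br-Br: 1 × 198 = 198
    C-C: 3 × 359 = 1077
    C-H: 10 × 428 = 4280
    Σ(broken) = 5555 kJ
  Bonds formed (products):
    C-Br: 1 × 273 = 273
    C-C: 3 × 359 = 1077
    C-H: 9 × 428 = 3852
    H-Br: 1 × 372 = 372
    Σ(formed) = 5574 kJ
  ΔH_A = 5555 − 5574 = −19 kJ
Reaction B:
  Bonds broken (reactants):
    C≡C: 1 × 824 = 824
    C-C: 1 × 359 = 359
    C-H: 4 × 428 = 1712
    H-H: 1 × 422 = 422
    Σ(broken) = 3317 kJ
  Bonds formed (products):
    C-C: 1 × 359 = 359
    C-H: 6 × 428 = 2568
    C=C: 1 × 627 = 627
    Σ(formed) = 3554 kJ
  ΔH_B = 3317 − 3554 = −237 kJ
ΔH_A − ΔH_B = +218 kJ, so reaction B has the more negative ΔH; |ΔH_A − ΔH_B| = 218 kJ.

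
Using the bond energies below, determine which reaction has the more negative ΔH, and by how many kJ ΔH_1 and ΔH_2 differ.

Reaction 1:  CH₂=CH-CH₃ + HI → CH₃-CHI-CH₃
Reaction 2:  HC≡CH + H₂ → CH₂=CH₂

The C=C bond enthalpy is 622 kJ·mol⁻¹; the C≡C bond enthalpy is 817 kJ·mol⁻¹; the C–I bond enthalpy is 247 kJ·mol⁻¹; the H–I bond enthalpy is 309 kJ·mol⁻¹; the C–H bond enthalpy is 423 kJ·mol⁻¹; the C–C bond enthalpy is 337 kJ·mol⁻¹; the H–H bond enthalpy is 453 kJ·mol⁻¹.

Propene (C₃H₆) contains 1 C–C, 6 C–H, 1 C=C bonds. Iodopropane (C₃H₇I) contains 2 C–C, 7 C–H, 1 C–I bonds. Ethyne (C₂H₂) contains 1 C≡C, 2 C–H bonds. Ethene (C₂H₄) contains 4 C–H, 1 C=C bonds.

Reaction 1:
  Bonds broken (reactants):
    C–C: 1 × 337 = 337
    C–H: 6 × 423 = 2538
    C=C: 1 × 622 = 622
    H–I: 1 × 309 = 309
    Σ(broken) = 3806 kJ
  Bonds formed (products):
    C–C: 2 × 337 = 674
    C–H: 7 × 423 = 2961
    C–I: 1 × 247 = 247
    Σ(formed) = 3882 kJ
  ΔH_1 = 3806 − 3882 = −76 kJ
Reaction 2:
  Bonds broken (reactants):
    C≡C: 1 × 817 = 817
    C–H: 2 × 423 = 846
    H–H: 1 × 453 = 453
    Σ(broken) = 2116 kJ
  Bonds formed (products):
    C–H: 4 × 423 = 1692
    C=C: 1 × 622 = 622
    Σ(formed) = 2314 kJ
  ΔH_2 = 2116 − 2314 = −198 kJ
ΔH_1 − ΔH_2 = +122 kJ, so reaction 2 has the more negative ΔH; |ΔH_1 − ΔH_2| = 122 kJ.

Reaction 2, by 122 kJ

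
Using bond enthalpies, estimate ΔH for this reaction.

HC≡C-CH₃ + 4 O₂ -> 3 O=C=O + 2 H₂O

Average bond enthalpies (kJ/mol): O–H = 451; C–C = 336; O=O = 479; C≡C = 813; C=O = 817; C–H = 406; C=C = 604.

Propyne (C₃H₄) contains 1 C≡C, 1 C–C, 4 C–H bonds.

ΔH ≈ −2017 kJ

Bonds broken (reactants):
  C≡C: 1 × 813 = 813
  C–C: 1 × 336 = 336
  C–H: 4 × 406 = 1624
  O=O: 4 × 479 = 1916
  Σ(broken) = 4689 kJ
Bonds formed (products):
  C=O: 6 × 817 = 4902
  O–H: 4 × 451 = 1804
  Σ(formed) = 6706 kJ
ΔH = Σ(broken) − Σ(formed) = 4689 − 6706 = −2017 kJ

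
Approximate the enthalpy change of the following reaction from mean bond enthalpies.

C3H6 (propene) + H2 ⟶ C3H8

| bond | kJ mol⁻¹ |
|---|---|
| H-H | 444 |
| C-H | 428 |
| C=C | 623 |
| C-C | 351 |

ΔH ≈ −140 kJ

Bonds broken (reactants):
  C-C: 1 × 351 = 351
  C-H: 6 × 428 = 2568
  C=C: 1 × 623 = 623
  H-H: 1 × 444 = 444
  Σ(broken) = 3986 kJ
Bonds formed (products):
  C-C: 2 × 351 = 702
  C-H: 8 × 428 = 3424
  Σ(formed) = 4126 kJ
ΔH = Σ(broken) − Σ(formed) = 3986 − 4126 = −140 kJ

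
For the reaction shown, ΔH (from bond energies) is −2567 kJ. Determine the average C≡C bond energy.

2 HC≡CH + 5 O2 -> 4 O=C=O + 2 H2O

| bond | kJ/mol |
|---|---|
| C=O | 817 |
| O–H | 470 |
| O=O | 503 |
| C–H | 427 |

Let D be the C≡C bond energy.
Σ(broken) = 2×D + 4×427 + 5×503 = 4223 + 2D
Σ(formed) = 8×817 + 4×470 = 8416
ΔH = Σ(broken) − Σ(formed) = (4223 + 2D) − (8416) = −4193 + 2D
Setting this equal to −2567 kJ gives 2D = 1626, so D = 813 kJ/mol.

D(C≡C) ≈ 813 kJ/mol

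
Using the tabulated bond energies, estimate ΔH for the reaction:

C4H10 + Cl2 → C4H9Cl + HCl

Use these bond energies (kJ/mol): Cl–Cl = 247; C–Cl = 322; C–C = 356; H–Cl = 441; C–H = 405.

ΔH ≈ −111 kJ

Bonds broken (reactants):
  C–C: 3 × 356 = 1068
  C–H: 10 × 405 = 4050
  Cl–Cl: 1 × 247 = 247
  Σ(broken) = 5365 kJ
Bonds formed (products):
  C–C: 3 × 356 = 1068
  C–Cl: 1 × 322 = 322
  C–H: 9 × 405 = 3645
  H–Cl: 1 × 441 = 441
  Σ(formed) = 5476 kJ
ΔH = Σ(broken) − Σ(formed) = 5365 − 5476 = −111 kJ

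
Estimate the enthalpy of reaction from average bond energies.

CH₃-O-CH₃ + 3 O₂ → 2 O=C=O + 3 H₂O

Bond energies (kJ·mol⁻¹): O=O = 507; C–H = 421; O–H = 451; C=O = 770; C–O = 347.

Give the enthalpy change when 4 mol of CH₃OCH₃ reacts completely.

Bonds broken (reactants):
  C–H: 6 × 421 = 2526
  C–O: 2 × 347 = 694
  O=O: 3 × 507 = 1521
  Σ(broken) = 4741 kJ
Bonds formed (products):
  C=O: 4 × 770 = 3080
  O–H: 6 × 451 = 2706
  Σ(formed) = 5786 kJ
ΔH = Σ(broken) − Σ(formed) = 4741 − 5786 = −1045 kJ
For 4× the reaction as written: 4 × (−1045) = −4180 kJ

ΔH = −4180 kJ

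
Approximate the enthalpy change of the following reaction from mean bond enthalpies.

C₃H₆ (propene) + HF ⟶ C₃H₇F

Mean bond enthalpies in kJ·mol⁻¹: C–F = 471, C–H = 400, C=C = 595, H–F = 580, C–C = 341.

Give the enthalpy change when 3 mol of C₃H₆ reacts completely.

ΔH = −111 kJ

Bonds broken (reactants):
  C–C: 1 × 341 = 341
  C–H: 6 × 400 = 2400
  C=C: 1 × 595 = 595
  H–F: 1 × 580 = 580
  Σ(broken) = 3916 kJ
Bonds formed (products):
  C–C: 2 × 341 = 682
  C–F: 1 × 471 = 471
  C–H: 7 × 400 = 2800
  Σ(formed) = 3953 kJ
ΔH = Σ(broken) − Σ(formed) = 3916 − 3953 = −37 kJ
For 3× the reaction as written: 3 × (−37) = −111 kJ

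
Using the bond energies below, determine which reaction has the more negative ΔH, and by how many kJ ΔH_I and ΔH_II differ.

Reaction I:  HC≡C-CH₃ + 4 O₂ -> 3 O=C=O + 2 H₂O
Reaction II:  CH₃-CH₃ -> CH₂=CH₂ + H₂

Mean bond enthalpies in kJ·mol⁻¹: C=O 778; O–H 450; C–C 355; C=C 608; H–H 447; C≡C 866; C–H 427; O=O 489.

Reaction I, by 1737 kJ

Reaction I:
  Bonds broken (reactants):
    C≡C: 1 × 866 = 866
    C–C: 1 × 355 = 355
    C–H: 4 × 427 = 1708
    O=O: 4 × 489 = 1956
    Σ(broken) = 4885 kJ
  Bonds formed (products):
    C=O: 6 × 778 = 4668
    O–H: 4 × 450 = 1800
    Σ(formed) = 6468 kJ
  ΔH_I = 4885 − 6468 = −1583 kJ
Reaction II:
  Bonds broken (reactants):
    C–C: 1 × 355 = 355
    C–H: 6 × 427 = 2562
    Σ(broken) = 2917 kJ
  Bonds formed (products):
    C–H: 4 × 427 = 1708
    C=C: 1 × 608 = 608
    H–H: 1 × 447 = 447
    Σ(formed) = 2763 kJ
  ΔH_II = 2917 − 2763 = +154 kJ
ΔH_I − ΔH_II = −1737 kJ, so reaction I has the more negative ΔH; |ΔH_I − ΔH_II| = 1737 kJ.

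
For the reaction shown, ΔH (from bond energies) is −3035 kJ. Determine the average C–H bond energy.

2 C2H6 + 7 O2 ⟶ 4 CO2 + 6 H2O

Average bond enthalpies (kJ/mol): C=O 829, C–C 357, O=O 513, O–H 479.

D(C–H) ≈ 420 kJ/mol

Let D be the C–H bond energy.
Σ(broken) = 2×357 + 12×D + 7×513 = 4305 + 12D
Σ(formed) = 8×829 + 12×479 = 12380
ΔH = Σ(broken) − Σ(formed) = (4305 + 12D) − (12380) = −8075 + 12D
Setting this equal to −3035 kJ gives 12D = 5040, so D = 420 kJ/mol.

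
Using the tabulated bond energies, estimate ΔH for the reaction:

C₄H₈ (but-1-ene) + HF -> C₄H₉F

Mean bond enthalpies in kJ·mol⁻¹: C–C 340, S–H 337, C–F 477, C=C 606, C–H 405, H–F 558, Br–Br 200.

Bonds broken (reactants):
  C–C: 2 × 340 = 680
  C–H: 8 × 405 = 3240
  C=C: 1 × 606 = 606
  H–F: 1 × 558 = 558
  Σ(broken) = 5084 kJ
Bonds formed (products):
  C–C: 3 × 340 = 1020
  C–F: 1 × 477 = 477
  C–H: 9 × 405 = 3645
  Σ(formed) = 5142 kJ
ΔH = Σ(broken) − Σ(formed) = 5084 − 5142 = −58 kJ

ΔH ≈ −58 kJ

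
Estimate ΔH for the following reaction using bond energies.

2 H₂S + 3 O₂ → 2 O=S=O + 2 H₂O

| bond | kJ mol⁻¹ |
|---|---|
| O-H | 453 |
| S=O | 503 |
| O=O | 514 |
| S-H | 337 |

Bonds broken (reactants):
  O=O: 3 × 514 = 1542
  S-H: 4 × 337 = 1348
  Σ(broken) = 2890 kJ
Bonds formed (products):
  O-H: 4 × 453 = 1812
  S=O: 4 × 503 = 2012
  Σ(formed) = 3824 kJ
ΔH = Σ(broken) − Σ(formed) = 2890 − 3824 = −934 kJ

ΔH ≈ −934 kJ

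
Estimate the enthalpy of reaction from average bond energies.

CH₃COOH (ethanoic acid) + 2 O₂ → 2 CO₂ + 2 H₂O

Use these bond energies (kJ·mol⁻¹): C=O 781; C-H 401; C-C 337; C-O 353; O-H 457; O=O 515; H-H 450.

ΔH ≈ −791 kJ

Bonds broken (reactants):
  C-C: 1 × 337 = 337
  C-H: 3 × 401 = 1203
  C-O: 1 × 353 = 353
  C=O: 1 × 781 = 781
  O-H: 1 × 457 = 457
  O=O: 2 × 515 = 1030
  Σ(broken) = 4161 kJ
Bonds formed (products):
  C=O: 4 × 781 = 3124
  O-H: 4 × 457 = 1828
  Σ(formed) = 4952 kJ
ΔH = Σ(broken) − Σ(formed) = 4161 − 4952 = −791 kJ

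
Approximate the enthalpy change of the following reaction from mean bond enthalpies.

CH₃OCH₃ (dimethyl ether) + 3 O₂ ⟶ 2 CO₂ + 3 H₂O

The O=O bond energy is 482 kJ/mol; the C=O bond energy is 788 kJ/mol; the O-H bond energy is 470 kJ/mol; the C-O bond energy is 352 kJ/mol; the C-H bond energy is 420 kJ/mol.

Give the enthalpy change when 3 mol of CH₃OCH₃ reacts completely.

ΔH = −3906 kJ

Bonds broken (reactants):
  C-H: 6 × 420 = 2520
  C-O: 2 × 352 = 704
  O=O: 3 × 482 = 1446
  Σ(broken) = 4670 kJ
Bonds formed (products):
  C=O: 4 × 788 = 3152
  O-H: 6 × 470 = 2820
  Σ(formed) = 5972 kJ
ΔH = Σ(broken) − Σ(formed) = 4670 − 5972 = −1302 kJ
For 3× the reaction as written: 3 × (−1302) = −3906 kJ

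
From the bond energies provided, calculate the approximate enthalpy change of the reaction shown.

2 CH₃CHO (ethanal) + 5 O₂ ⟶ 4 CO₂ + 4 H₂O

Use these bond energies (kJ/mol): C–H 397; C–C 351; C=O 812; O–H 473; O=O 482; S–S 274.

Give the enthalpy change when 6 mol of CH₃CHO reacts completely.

Bonds broken (reactants):
  C–C: 2 × 351 = 702
  C–H: 8 × 397 = 3176
  C=O: 2 × 812 = 1624
  O=O: 5 × 482 = 2410
  Σ(broken) = 7912 kJ
Bonds formed (products):
  C=O: 8 × 812 = 6496
  O–H: 8 × 473 = 3784
  Σ(formed) = 10280 kJ
ΔH = Σ(broken) − Σ(formed) = 7912 − 10280 = −2368 kJ
For 3× the reaction as written: 3 × (−2368) = −7104 kJ

ΔH = −7104 kJ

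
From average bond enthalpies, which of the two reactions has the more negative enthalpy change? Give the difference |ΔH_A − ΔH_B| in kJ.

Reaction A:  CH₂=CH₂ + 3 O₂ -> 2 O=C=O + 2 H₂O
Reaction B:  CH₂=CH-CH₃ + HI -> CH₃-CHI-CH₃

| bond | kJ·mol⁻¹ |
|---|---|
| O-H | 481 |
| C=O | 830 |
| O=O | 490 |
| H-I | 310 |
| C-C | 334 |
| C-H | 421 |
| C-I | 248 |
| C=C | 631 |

Reaction A, by 1397 kJ

Reaction A:
  Bonds broken (reactants):
    C-H: 4 × 421 = 1684
    C=C: 1 × 631 = 631
    O=O: 3 × 490 = 1470
    Σ(broken) = 3785 kJ
  Bonds formed (products):
    C=O: 4 × 830 = 3320
    O-H: 4 × 481 = 1924
    Σ(formed) = 5244 kJ
  ΔH_A = 3785 − 5244 = −1459 kJ
Reaction B:
  Bonds broken (reactants):
    C-C: 1 × 334 = 334
    C-H: 6 × 421 = 2526
    C=C: 1 × 631 = 631
    H-I: 1 × 310 = 310
    Σ(broken) = 3801 kJ
  Bonds formed (products):
    C-C: 2 × 334 = 668
    C-H: 7 × 421 = 2947
    C-I: 1 × 248 = 248
    Σ(formed) = 3863 kJ
  ΔH_B = 3801 − 3863 = −62 kJ
ΔH_A − ΔH_B = −1397 kJ, so reaction A has the more negative ΔH; |ΔH_A − ΔH_B| = 1397 kJ.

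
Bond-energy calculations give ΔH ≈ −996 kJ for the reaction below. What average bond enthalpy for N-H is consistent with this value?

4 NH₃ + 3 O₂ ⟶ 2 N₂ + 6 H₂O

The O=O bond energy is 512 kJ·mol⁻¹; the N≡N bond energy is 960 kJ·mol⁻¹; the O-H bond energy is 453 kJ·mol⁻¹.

Let D be the N-H bond energy.
Σ(broken) = 12×D + 3×512 = 1536 + 12D
Σ(formed) = 2×960 + 12×453 = 7356
ΔH = Σ(broken) − Σ(formed) = (1536 + 12D) − (7356) = −5820 + 12D
Setting this equal to −996 kJ gives 12D = 4824, so D = 402 kJ/mol.

D(N-H) ≈ 402 kJ/mol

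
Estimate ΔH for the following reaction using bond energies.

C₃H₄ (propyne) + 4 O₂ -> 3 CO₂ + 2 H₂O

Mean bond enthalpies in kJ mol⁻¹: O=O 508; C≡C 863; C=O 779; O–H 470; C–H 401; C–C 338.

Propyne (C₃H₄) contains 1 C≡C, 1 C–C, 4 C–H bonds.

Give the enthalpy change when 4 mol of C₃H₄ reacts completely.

Bonds broken (reactants):
  C≡C: 1 × 863 = 863
  C–C: 1 × 338 = 338
  C–H: 4 × 401 = 1604
  O=O: 4 × 508 = 2032
  Σ(broken) = 4837 kJ
Bonds formed (products):
  C=O: 6 × 779 = 4674
  O–H: 4 × 470 = 1880
  Σ(formed) = 6554 kJ
ΔH = Σ(broken) − Σ(formed) = 4837 − 6554 = −1717 kJ
For 4× the reaction as written: 4 × (−1717) = −6868 kJ

ΔH = −6868 kJ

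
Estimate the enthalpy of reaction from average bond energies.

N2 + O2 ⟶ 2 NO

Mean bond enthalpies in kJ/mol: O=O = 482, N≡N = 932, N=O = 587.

Bonds broken (reactants):
  N≡N: 1 × 932 = 932
  O=O: 1 × 482 = 482
  Σ(broken) = 1414 kJ
Bonds formed (products):
  N=O: 2 × 587 = 1174
  Σ(formed) = 1174 kJ
ΔH = Σ(broken) − Σ(formed) = 1414 − 1174 = +240 kJ

ΔH ≈ +240 kJ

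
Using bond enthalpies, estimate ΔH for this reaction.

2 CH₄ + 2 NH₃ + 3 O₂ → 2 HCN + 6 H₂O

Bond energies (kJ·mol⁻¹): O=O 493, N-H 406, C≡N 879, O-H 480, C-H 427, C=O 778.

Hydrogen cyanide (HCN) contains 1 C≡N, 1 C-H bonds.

ΔH ≈ −1041 kJ

Bonds broken (reactants):
  C-H: 8 × 427 = 3416
  N-H: 6 × 406 = 2436
  O=O: 3 × 493 = 1479
  Σ(broken) = 7331 kJ
Bonds formed (products):
  C≡N: 2 × 879 = 1758
  C-H: 2 × 427 = 854
  O-H: 12 × 480 = 5760
  Σ(formed) = 8372 kJ
ΔH = Σ(broken) − Σ(formed) = 7331 − 8372 = −1041 kJ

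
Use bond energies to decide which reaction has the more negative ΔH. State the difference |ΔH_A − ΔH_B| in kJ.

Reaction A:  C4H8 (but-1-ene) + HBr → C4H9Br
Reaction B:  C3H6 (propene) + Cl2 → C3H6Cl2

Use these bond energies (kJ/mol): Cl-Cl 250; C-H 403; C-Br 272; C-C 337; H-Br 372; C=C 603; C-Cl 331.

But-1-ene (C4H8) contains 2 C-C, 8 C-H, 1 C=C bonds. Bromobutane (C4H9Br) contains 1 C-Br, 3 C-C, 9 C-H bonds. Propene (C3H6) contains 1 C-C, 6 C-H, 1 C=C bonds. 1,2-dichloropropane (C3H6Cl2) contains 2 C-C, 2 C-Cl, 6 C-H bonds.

Reaction A:
  Bonds broken (reactants):
    C-C: 2 × 337 = 674
    C-H: 8 × 403 = 3224
    C=C: 1 × 603 = 603
    H-Br: 1 × 372 = 372
    Σ(broken) = 4873 kJ
  Bonds formed (products):
    C-Br: 1 × 272 = 272
    C-C: 3 × 337 = 1011
    C-H: 9 × 403 = 3627
    Σ(formed) = 4910 kJ
  ΔH_A = 4873 − 4910 = −37 kJ
Reaction B:
  Bonds broken (reactants):
    C-C: 1 × 337 = 337
    C-H: 6 × 403 = 2418
    C=C: 1 × 603 = 603
    Cl-Cl: 1 × 250 = 250
    Σ(broken) = 3608 kJ
  Bonds formed (products):
    C-C: 2 × 337 = 674
    C-Cl: 2 × 331 = 662
    C-H: 6 × 403 = 2418
    Σ(formed) = 3754 kJ
  ΔH_B = 3608 − 3754 = −146 kJ
ΔH_A − ΔH_B = +109 kJ, so reaction B has the more negative ΔH; |ΔH_A − ΔH_B| = 109 kJ.

Reaction B, by 109 kJ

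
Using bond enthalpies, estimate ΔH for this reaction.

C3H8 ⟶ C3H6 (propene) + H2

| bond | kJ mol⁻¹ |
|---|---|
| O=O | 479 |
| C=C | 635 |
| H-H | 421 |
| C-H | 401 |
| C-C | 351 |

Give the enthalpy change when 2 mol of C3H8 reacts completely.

Bonds broken (reactants):
  C-C: 2 × 351 = 702
  C-H: 8 × 401 = 3208
  Σ(broken) = 3910 kJ
Bonds formed (products):
  C-C: 1 × 351 = 351
  C-H: 6 × 401 = 2406
  C=C: 1 × 635 = 635
  H-H: 1 × 421 = 421
  Σ(formed) = 3813 kJ
ΔH = Σ(broken) − Σ(formed) = 3910 − 3813 = +97 kJ
For 2× the reaction as written: 2 × (+97) = +194 kJ

ΔH = +194 kJ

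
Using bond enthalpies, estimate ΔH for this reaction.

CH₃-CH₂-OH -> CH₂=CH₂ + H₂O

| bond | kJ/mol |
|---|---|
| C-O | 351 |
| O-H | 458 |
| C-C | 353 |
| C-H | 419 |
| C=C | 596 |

ΔH ≈ +69 kJ

Bonds broken (reactants):
  C-C: 1 × 353 = 353
  C-H: 5 × 419 = 2095
  C-O: 1 × 351 = 351
  O-H: 1 × 458 = 458
  Σ(broken) = 3257 kJ
Bonds formed (products):
  C-H: 4 × 419 = 1676
  C=C: 1 × 596 = 596
  O-H: 2 × 458 = 916
  Σ(formed) = 3188 kJ
ΔH = Σ(broken) − Σ(formed) = 3257 − 3188 = +69 kJ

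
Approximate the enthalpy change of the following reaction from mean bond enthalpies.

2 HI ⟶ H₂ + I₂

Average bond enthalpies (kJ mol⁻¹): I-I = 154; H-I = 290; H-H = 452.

Bonds broken (reactants):
  H-I: 2 × 290 = 580
  Σ(broken) = 580 kJ
Bonds formed (products):
  H-H: 1 × 452 = 452
  I-I: 1 × 154 = 154
  Σ(formed) = 606 kJ
ΔH = Σ(broken) − Σ(formed) = 580 − 606 = −26 kJ

ΔH ≈ −26 kJ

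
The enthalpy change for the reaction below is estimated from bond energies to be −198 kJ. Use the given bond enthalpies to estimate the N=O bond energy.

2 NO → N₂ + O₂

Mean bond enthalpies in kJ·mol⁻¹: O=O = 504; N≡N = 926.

Let D be the N=O bond energy.
Σ(broken) = 2×D = 2D
Σ(formed) = 1×926 + 1×504 = 1430
ΔH = Σ(broken) − Σ(formed) = (2D) − (1430) = −1430 + 2D
Setting this equal to −198 kJ gives 2D = 1232, so D = 616 kJ/mol.

D(N=O) ≈ 616 kJ/mol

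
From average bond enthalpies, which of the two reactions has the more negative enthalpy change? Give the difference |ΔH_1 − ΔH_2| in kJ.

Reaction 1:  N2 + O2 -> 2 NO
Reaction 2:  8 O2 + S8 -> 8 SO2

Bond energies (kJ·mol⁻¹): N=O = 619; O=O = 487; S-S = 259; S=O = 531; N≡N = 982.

Reaction 2, by 2759 kJ

Reaction 1:
  Bonds broken (reactants):
    N≡N: 1 × 982 = 982
    O=O: 1 × 487 = 487
    Σ(broken) = 1469 kJ
  Bonds formed (products):
    N=O: 2 × 619 = 1238
    Σ(formed) = 1238 kJ
  ΔH_1 = 1469 − 1238 = +231 kJ
Reaction 2:
  Bonds broken (reactants):
    O=O: 8 × 487 = 3896
    S-S: 8 × 259 = 2072
    Σ(broken) = 5968 kJ
  Bonds formed (products):
    S=O: 16 × 531 = 8496
    Σ(formed) = 8496 kJ
  ΔH_2 = 5968 − 8496 = −2528 kJ
ΔH_1 − ΔH_2 = +2759 kJ, so reaction 2 has the more negative ΔH; |ΔH_1 − ΔH_2| = 2759 kJ.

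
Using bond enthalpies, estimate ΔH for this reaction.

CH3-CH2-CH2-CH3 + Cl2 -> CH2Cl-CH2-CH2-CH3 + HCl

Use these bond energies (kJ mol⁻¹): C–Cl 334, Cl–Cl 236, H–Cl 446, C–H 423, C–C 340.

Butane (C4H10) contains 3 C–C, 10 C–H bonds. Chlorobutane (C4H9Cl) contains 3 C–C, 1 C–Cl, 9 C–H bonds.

Bonds broken (reactants):
  C–C: 3 × 340 = 1020
  C–H: 10 × 423 = 4230
  Cl–Cl: 1 × 236 = 236
  Σ(broken) = 5486 kJ
Bonds formed (products):
  C–C: 3 × 340 = 1020
  C–Cl: 1 × 334 = 334
  C–H: 9 × 423 = 3807
  H–Cl: 1 × 446 = 446
  Σ(formed) = 5607 kJ
ΔH = Σ(broken) − Σ(formed) = 5486 − 5607 = −121 kJ

ΔH ≈ −121 kJ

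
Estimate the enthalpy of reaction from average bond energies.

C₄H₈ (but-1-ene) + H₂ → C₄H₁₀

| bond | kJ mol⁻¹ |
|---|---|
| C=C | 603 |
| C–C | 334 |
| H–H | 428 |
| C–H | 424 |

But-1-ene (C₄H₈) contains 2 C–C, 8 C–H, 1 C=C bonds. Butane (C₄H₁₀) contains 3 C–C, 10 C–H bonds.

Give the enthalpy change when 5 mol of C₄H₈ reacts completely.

Bonds broken (reactants):
  C–C: 2 × 334 = 668
  C–H: 8 × 424 = 3392
  C=C: 1 × 603 = 603
  H–H: 1 × 428 = 428
  Σ(broken) = 5091 kJ
Bonds formed (products):
  C–C: 3 × 334 = 1002
  C–H: 10 × 424 = 4240
  Σ(formed) = 5242 kJ
ΔH = Σ(broken) − Σ(formed) = 5091 − 5242 = −151 kJ
For 5× the reaction as written: 5 × (−151) = −755 kJ

ΔH = −755 kJ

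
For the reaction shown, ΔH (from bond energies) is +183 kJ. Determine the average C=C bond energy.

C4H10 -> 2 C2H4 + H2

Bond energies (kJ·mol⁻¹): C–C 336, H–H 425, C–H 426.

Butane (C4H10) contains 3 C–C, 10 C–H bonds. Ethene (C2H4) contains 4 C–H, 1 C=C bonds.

Let D be the C=C bond energy.
Σ(broken) = 3×336 + 10×426 = 5268
Σ(formed) = 8×426 + 2×D + 1×425 = 3833 + 2D
ΔH = Σ(broken) − Σ(formed) = (5268) − (3833 + 2D) = +1435 − 2D
Setting this equal to +183 kJ gives 2D = 1252, so D = 626 kJ/mol.

D(C=C) ≈ 626 kJ/mol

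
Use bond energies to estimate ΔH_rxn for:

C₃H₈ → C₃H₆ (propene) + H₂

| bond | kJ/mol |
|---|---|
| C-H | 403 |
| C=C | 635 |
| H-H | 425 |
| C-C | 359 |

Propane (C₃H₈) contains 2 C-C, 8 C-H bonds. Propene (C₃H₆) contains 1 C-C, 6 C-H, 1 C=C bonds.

Bonds broken (reactants):
  C-C: 2 × 359 = 718
  C-H: 8 × 403 = 3224
  Σ(broken) = 3942 kJ
Bonds formed (products):
  C-C: 1 × 359 = 359
  C-H: 6 × 403 = 2418
  C=C: 1 × 635 = 635
  H-H: 1 × 425 = 425
  Σ(formed) = 3837 kJ
ΔH = Σ(broken) − Σ(formed) = 3942 − 3837 = +105 kJ

ΔH ≈ +105 kJ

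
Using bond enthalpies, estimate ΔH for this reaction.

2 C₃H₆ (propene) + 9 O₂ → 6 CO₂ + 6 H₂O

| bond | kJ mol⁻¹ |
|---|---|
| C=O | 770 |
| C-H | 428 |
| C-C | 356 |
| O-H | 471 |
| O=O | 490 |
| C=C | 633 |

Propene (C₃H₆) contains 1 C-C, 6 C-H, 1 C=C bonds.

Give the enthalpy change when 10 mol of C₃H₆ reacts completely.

Bonds broken (reactants):
  C-C: 2 × 356 = 712
  C-H: 12 × 428 = 5136
  C=C: 2 × 633 = 1266
  O=O: 9 × 490 = 4410
  Σ(broken) = 11524 kJ
Bonds formed (products):
  C=O: 12 × 770 = 9240
  O-H: 12 × 471 = 5652
  Σ(formed) = 14892 kJ
ΔH = Σ(broken) − Σ(formed) = 11524 − 14892 = −3368 kJ
For 5× the reaction as written: 5 × (−3368) = −16840 kJ

ΔH = −16840 kJ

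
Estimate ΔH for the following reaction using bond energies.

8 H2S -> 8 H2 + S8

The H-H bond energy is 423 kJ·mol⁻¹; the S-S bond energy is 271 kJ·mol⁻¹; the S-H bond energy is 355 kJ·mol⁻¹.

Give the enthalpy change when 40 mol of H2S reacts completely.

ΔH = +640 kJ

Bonds broken (reactants):
  S-H: 16 × 355 = 5680
  Σ(broken) = 5680 kJ
Bonds formed (products):
  H-H: 8 × 423 = 3384
  S-S: 8 × 271 = 2168
  Σ(formed) = 5552 kJ
ΔH = Σ(broken) − Σ(formed) = 5680 − 5552 = +128 kJ
For 5× the reaction as written: 5 × (+128) = +640 kJ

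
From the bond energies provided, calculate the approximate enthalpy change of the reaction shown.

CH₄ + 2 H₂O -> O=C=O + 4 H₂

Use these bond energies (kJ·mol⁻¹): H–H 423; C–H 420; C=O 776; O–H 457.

ΔH ≈ +264 kJ

Bonds broken (reactants):
  C–H: 4 × 420 = 1680
  O–H: 4 × 457 = 1828
  Σ(broken) = 3508 kJ
Bonds formed (products):
  C=O: 2 × 776 = 1552
  H–H: 4 × 423 = 1692
  Σ(formed) = 3244 kJ
ΔH = Σ(broken) − Σ(formed) = 3508 − 3244 = +264 kJ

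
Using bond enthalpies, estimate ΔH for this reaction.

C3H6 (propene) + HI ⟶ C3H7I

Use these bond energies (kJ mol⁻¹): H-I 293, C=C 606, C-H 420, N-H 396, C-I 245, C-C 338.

ΔH ≈ −104 kJ

Bonds broken (reactants):
  C-C: 1 × 338 = 338
  C-H: 6 × 420 = 2520
  C=C: 1 × 606 = 606
  H-I: 1 × 293 = 293
  Σ(broken) = 3757 kJ
Bonds formed (products):
  C-C: 2 × 338 = 676
  C-H: 7 × 420 = 2940
  C-I: 1 × 245 = 245
  Σ(formed) = 3861 kJ
ΔH = Σ(broken) − Σ(formed) = 3757 − 3861 = −104 kJ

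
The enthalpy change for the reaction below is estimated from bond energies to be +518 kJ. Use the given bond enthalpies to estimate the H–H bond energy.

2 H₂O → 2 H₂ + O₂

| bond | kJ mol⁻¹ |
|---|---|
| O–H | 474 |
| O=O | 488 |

D(H–H) ≈ 445 kJ/mol

Let D be the H–H bond energy.
Σ(broken) = 4×474 = 1896
Σ(formed) = 2×D + 1×488 = 488 + 2D
ΔH = Σ(broken) − Σ(formed) = (1896) − (488 + 2D) = +1408 − 2D
Setting this equal to +518 kJ gives 2D = 890, so D = 445 kJ/mol.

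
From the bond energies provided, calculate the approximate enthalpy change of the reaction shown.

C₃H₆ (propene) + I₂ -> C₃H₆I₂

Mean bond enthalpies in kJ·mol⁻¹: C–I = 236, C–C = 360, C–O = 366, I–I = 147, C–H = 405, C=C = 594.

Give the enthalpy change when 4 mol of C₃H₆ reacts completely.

ΔH = −364 kJ

Bonds broken (reactants):
  C–C: 1 × 360 = 360
  C–H: 6 × 405 = 2430
  C=C: 1 × 594 = 594
  I–I: 1 × 147 = 147
  Σ(broken) = 3531 kJ
Bonds formed (products):
  C–C: 2 × 360 = 720
  C–H: 6 × 405 = 2430
  C–I: 2 × 236 = 472
  Σ(formed) = 3622 kJ
ΔH = Σ(broken) − Σ(formed) = 3531 − 3622 = −91 kJ
For 4× the reaction as written: 4 × (−91) = −364 kJ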